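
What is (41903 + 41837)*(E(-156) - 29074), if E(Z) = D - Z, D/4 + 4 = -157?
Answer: -2475521880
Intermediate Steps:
D = -644 (D = -16 + 4*(-157) = -16 - 628 = -644)
E(Z) = -644 - Z
(41903 + 41837)*(E(-156) - 29074) = (41903 + 41837)*((-644 - 1*(-156)) - 29074) = 83740*((-644 + 156) - 29074) = 83740*(-488 - 29074) = 83740*(-29562) = -2475521880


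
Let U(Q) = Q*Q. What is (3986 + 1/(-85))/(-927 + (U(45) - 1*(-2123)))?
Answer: 338809/273785 ≈ 1.2375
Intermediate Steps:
U(Q) = Q²
(3986 + 1/(-85))/(-927 + (U(45) - 1*(-2123))) = (3986 + 1/(-85))/(-927 + (45² - 1*(-2123))) = (3986 - 1/85)/(-927 + (2025 + 2123)) = 338809/(85*(-927 + 4148)) = (338809/85)/3221 = (338809/85)*(1/3221) = 338809/273785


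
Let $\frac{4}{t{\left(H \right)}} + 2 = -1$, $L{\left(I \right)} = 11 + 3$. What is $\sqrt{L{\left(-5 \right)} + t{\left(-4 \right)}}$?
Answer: $\frac{\sqrt{114}}{3} \approx 3.559$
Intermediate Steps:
$L{\left(I \right)} = 14$
$t{\left(H \right)} = - \frac{4}{3}$ ($t{\left(H \right)} = \frac{4}{-2 - 1} = \frac{4}{-3} = 4 \left(- \frac{1}{3}\right) = - \frac{4}{3}$)
$\sqrt{L{\left(-5 \right)} + t{\left(-4 \right)}} = \sqrt{14 - \frac{4}{3}} = \sqrt{\frac{38}{3}} = \frac{\sqrt{114}}{3}$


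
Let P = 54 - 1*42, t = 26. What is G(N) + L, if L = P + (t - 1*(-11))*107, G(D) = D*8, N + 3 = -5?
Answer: 3907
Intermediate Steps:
P = 12 (P = 54 - 42 = 12)
N = -8 (N = -3 - 5 = -8)
G(D) = 8*D
L = 3971 (L = 12 + (26 - 1*(-11))*107 = 12 + (26 + 11)*107 = 12 + 37*107 = 12 + 3959 = 3971)
G(N) + L = 8*(-8) + 3971 = -64 + 3971 = 3907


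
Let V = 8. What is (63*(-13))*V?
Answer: -6552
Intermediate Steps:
(63*(-13))*V = (63*(-13))*8 = -819*8 = -6552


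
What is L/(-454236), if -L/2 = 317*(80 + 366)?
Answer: 70691/113559 ≈ 0.62250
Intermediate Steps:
L = -282764 (L = -634*(80 + 366) = -634*446 = -2*141382 = -282764)
L/(-454236) = -282764/(-454236) = -282764*(-1/454236) = 70691/113559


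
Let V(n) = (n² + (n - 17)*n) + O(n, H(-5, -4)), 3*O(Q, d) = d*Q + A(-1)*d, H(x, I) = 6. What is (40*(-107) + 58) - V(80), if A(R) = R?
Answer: -15820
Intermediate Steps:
O(Q, d) = -d/3 + Q*d/3 (O(Q, d) = (d*Q - d)/3 = (Q*d - d)/3 = (-d + Q*d)/3 = -d/3 + Q*d/3)
V(n) = -2 + n² + 2*n + n*(-17 + n) (V(n) = (n² + (n - 17)*n) + (⅓)*6*(-1 + n) = (n² + (-17 + n)*n) + (-2 + 2*n) = (n² + n*(-17 + n)) + (-2 + 2*n) = -2 + n² + 2*n + n*(-17 + n))
(40*(-107) + 58) - V(80) = (40*(-107) + 58) - (-2 - 15*80 + 2*80²) = (-4280 + 58) - (-2 - 1200 + 2*6400) = -4222 - (-2 - 1200 + 12800) = -4222 - 1*11598 = -4222 - 11598 = -15820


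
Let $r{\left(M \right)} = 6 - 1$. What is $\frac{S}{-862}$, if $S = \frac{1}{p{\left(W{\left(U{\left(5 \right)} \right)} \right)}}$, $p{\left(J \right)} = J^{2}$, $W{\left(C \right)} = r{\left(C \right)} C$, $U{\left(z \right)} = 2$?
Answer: $- \frac{1}{86200} \approx -1.1601 \cdot 10^{-5}$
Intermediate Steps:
$r{\left(M \right)} = 5$ ($r{\left(M \right)} = 6 - 1 = 5$)
$W{\left(C \right)} = 5 C$
$S = \frac{1}{100}$ ($S = \frac{1}{\left(5 \cdot 2\right)^{2}} = \frac{1}{10^{2}} = \frac{1}{100} \approx 0.01$)
$\frac{S}{-862} = \frac{1}{100 \left(-862\right)} = \frac{1}{100} \left(- \frac{1}{862}\right) = - \frac{1}{86200}$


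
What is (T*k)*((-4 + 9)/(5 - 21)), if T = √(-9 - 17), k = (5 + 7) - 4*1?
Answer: -5*I*√26/2 ≈ -12.748*I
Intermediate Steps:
k = 8 (k = 12 - 4 = 8)
T = I*√26 (T = √(-26) = I*√26 ≈ 5.099*I)
(T*k)*((-4 + 9)/(5 - 21)) = ((I*√26)*8)*((-4 + 9)/(5 - 21)) = (8*I*√26)*(5/(-16)) = (8*I*√26)*(5*(-1/16)) = (8*I*√26)*(-5/16) = -5*I*√26/2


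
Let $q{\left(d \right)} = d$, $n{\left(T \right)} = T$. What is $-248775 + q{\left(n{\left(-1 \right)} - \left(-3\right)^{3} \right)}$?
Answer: $-248749$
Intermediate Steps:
$-248775 + q{\left(n{\left(-1 \right)} - \left(-3\right)^{3} \right)} = -248775 - -26 = -248775 + \left(-1 + 27\right) = -248775 + 26 = -248749$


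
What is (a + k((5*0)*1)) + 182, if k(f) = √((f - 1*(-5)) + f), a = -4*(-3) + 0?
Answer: 194 + √5 ≈ 196.24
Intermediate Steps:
a = 12 (a = 12 + 0 = 12)
k(f) = √(5 + 2*f) (k(f) = √((f + 5) + f) = √((5 + f) + f) = √(5 + 2*f))
(a + k((5*0)*1)) + 182 = (12 + √(5 + 2*((5*0)*1))) + 182 = (12 + √(5 + 2*(0*1))) + 182 = (12 + √(5 + 2*0)) + 182 = (12 + √(5 + 0)) + 182 = (12 + √5) + 182 = 194 + √5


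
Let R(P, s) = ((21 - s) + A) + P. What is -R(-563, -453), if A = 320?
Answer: -231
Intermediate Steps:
R(P, s) = 341 + P - s (R(P, s) = ((21 - s) + 320) + P = (341 - s) + P = 341 + P - s)
-R(-563, -453) = -(341 - 563 - 1*(-453)) = -(341 - 563 + 453) = -1*231 = -231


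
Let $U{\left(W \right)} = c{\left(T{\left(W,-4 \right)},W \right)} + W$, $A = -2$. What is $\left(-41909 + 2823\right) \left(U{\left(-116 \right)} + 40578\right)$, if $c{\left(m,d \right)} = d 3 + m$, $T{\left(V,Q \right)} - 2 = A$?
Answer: $-1567895804$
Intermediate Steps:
$T{\left(V,Q \right)} = 0$ ($T{\left(V,Q \right)} = 2 - 2 = 0$)
$c{\left(m,d \right)} = m + 3 d$ ($c{\left(m,d \right)} = 3 d + m = m + 3 d$)
$U{\left(W \right)} = 4 W$ ($U{\left(W \right)} = \left(0 + 3 W\right) + W = 3 W + W = 4 W$)
$\left(-41909 + 2823\right) \left(U{\left(-116 \right)} + 40578\right) = \left(-41909 + 2823\right) \left(4 \left(-116\right) + 40578\right) = - 39086 \left(-464 + 40578\right) = \left(-39086\right) 40114 = -1567895804$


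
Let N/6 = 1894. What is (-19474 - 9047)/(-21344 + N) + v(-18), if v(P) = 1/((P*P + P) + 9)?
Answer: 1798819/628740 ≈ 2.8610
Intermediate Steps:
N = 11364 (N = 6*1894 = 11364)
v(P) = 1/(9 + P + P²) (v(P) = 1/((P² + P) + 9) = 1/((P + P²) + 9) = 1/(9 + P + P²))
(-19474 - 9047)/(-21344 + N) + v(-18) = (-19474 - 9047)/(-21344 + 11364) + 1/(9 - 18 + (-18)²) = -28521/(-9980) + 1/(9 - 18 + 324) = -28521*(-1/9980) + 1/315 = 28521/9980 + 1/315 = 1798819/628740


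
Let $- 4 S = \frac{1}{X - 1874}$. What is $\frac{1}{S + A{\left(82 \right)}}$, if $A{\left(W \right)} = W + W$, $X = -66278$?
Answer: $\frac{272608}{44707713} \approx 0.0060976$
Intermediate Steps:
$A{\left(W \right)} = 2 W$
$S = \frac{1}{272608}$ ($S = - \frac{1}{4 \left(-66278 - 1874\right)} = - \frac{1}{4 \left(-68152\right)} = \left(- \frac{1}{4}\right) \left(- \frac{1}{68152}\right) = \frac{1}{272608} \approx 3.6683 \cdot 10^{-6}$)
$\frac{1}{S + A{\left(82 \right)}} = \frac{1}{\frac{1}{272608} + 2 \cdot 82} = \frac{1}{\frac{1}{272608} + 164} = \frac{1}{\frac{44707713}{272608}} = \frac{272608}{44707713}$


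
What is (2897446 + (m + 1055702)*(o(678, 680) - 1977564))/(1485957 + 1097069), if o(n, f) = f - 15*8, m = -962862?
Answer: -91771076957/1291513 ≈ -71057.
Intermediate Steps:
o(n, f) = -120 + f (o(n, f) = f - 120 = -120 + f)
(2897446 + (m + 1055702)*(o(678, 680) - 1977564))/(1485957 + 1097069) = (2897446 + (-962862 + 1055702)*((-120 + 680) - 1977564))/(1485957 + 1097069) = (2897446 + 92840*(560 - 1977564))/2583026 = (2897446 + 92840*(-1977004))*(1/2583026) = (2897446 - 183545051360)*(1/2583026) = -183542153914*1/2583026 = -91771076957/1291513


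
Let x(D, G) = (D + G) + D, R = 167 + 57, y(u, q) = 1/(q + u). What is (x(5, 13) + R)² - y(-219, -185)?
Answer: 24647637/404 ≈ 61009.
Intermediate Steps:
R = 224
x(D, G) = G + 2*D
(x(5, 13) + R)² - y(-219, -185) = ((13 + 2*5) + 224)² - 1/(-185 - 219) = ((13 + 10) + 224)² - 1/(-404) = (23 + 224)² - 1*(-1/404) = 247² + 1/404 = 61009 + 1/404 = 24647637/404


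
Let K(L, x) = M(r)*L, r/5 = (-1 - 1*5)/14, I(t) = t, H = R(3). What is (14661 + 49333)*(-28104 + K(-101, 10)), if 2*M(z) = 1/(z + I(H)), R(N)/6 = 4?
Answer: -275191190407/153 ≈ -1.7986e+9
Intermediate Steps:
R(N) = 24 (R(N) = 6*4 = 24)
H = 24
r = -15/7 (r = 5*((-1 - 1*5)/14) = 5*((-1 - 5)*(1/14)) = 5*(-6*1/14) = 5*(-3/7) = -15/7 ≈ -2.1429)
M(z) = 1/(2*(24 + z)) (M(z) = 1/(2*(z + 24)) = 1/(2*(24 + z)))
K(L, x) = 7*L/306 (K(L, x) = (1/(2*(24 - 15/7)))*L = (1/(2*(153/7)))*L = ((1/2)*(7/153))*L = 7*L/306)
(14661 + 49333)*(-28104 + K(-101, 10)) = (14661 + 49333)*(-28104 + (7/306)*(-101)) = 63994*(-28104 - 707/306) = 63994*(-8600531/306) = -275191190407/153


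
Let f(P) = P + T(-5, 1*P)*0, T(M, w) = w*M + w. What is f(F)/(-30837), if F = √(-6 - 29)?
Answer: -I*√35/30837 ≈ -0.00019185*I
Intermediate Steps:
T(M, w) = w + M*w (T(M, w) = M*w + w = w + M*w)
F = I*√35 (F = √(-35) = I*√35 ≈ 5.9161*I)
f(P) = P (f(P) = P + ((1*P)*(1 - 5))*0 = P + (P*(-4))*0 = P - 4*P*0 = P + 0 = P)
f(F)/(-30837) = (I*√35)/(-30837) = (I*√35)*(-1/30837) = -I*√35/30837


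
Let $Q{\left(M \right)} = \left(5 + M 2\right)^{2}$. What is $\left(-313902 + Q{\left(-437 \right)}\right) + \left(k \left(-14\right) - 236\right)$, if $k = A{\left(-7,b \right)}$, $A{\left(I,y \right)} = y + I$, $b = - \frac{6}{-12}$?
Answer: $441114$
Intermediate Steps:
$b = \frac{1}{2}$ ($b = \left(-6\right) \left(- \frac{1}{12}\right) = \frac{1}{2} \approx 0.5$)
$A{\left(I,y \right)} = I + y$
$k = - \frac{13}{2}$ ($k = -7 + \frac{1}{2} = - \frac{13}{2} \approx -6.5$)
$Q{\left(M \right)} = \left(5 + 2 M\right)^{2}$
$\left(-313902 + Q{\left(-437 \right)}\right) + \left(k \left(-14\right) - 236\right) = \left(-313902 + \left(5 + 2 \left(-437\right)\right)^{2}\right) - 145 = \left(-313902 + \left(5 - 874\right)^{2}\right) + \left(91 - 236\right) = \left(-313902 + \left(-869\right)^{2}\right) - 145 = \left(-313902 + 755161\right) - 145 = 441259 - 145 = 441114$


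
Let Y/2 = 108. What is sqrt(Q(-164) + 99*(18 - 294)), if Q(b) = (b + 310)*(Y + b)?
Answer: 2*I*sqrt(4933) ≈ 140.47*I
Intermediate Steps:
Y = 216 (Y = 2*108 = 216)
Q(b) = (216 + b)*(310 + b) (Q(b) = (b + 310)*(216 + b) = (310 + b)*(216 + b) = (216 + b)*(310 + b))
sqrt(Q(-164) + 99*(18 - 294)) = sqrt((66960 + (-164)**2 + 526*(-164)) + 99*(18 - 294)) = sqrt((66960 + 26896 - 86264) + 99*(-276)) = sqrt(7592 - 27324) = sqrt(-19732) = 2*I*sqrt(4933)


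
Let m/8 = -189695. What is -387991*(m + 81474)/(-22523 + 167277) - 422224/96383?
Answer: 26851716302419331/6975912391 ≈ 3.8492e+6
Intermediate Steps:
m = -1517560 (m = 8*(-189695) = -1517560)
-387991*(m + 81474)/(-22523 + 167277) - 422224/96383 = -387991*(-1517560 + 81474)/(-22523 + 167277) - 422224/96383 = -387991/(144754/(-1436086)) - 422224*1/96383 = -387991/(144754*(-1/1436086)) - 422224/96383 = -387991/(-72377/718043) - 422224/96383 = -387991*(-718043/72377) - 422224/96383 = 278594221613/72377 - 422224/96383 = 26851716302419331/6975912391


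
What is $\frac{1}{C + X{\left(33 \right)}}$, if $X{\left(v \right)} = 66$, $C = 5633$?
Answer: $\frac{1}{5699} \approx 0.00017547$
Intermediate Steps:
$\frac{1}{C + X{\left(33 \right)}} = \frac{1}{5633 + 66} = \frac{1}{5699}$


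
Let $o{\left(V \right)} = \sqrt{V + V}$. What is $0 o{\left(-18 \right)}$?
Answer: $0$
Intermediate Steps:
$o{\left(V \right)} = \sqrt{2} \sqrt{V}$ ($o{\left(V \right)} = \sqrt{2 V} = \sqrt{2} \sqrt{V}$)
$0 o{\left(-18 \right)} = 0 \sqrt{2} \sqrt{-18} = 0 \sqrt{2} \cdot 3 i \sqrt{2} = 0 \cdot 6 i = 0$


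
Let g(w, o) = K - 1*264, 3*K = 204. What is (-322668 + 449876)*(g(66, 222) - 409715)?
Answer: -52143958488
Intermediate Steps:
K = 68 (K = (1/3)*204 = 68)
g(w, o) = -196 (g(w, o) = 68 - 1*264 = 68 - 264 = -196)
(-322668 + 449876)*(g(66, 222) - 409715) = (-322668 + 449876)*(-196 - 409715) = 127208*(-409911) = -52143958488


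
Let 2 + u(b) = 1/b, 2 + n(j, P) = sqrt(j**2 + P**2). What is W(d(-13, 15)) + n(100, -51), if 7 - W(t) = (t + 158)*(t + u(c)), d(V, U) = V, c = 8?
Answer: 17295/8 + sqrt(12601) ≈ 2274.1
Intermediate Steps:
n(j, P) = -2 + sqrt(P**2 + j**2) (n(j, P) = -2 + sqrt(j**2 + P**2) = -2 + sqrt(P**2 + j**2))
u(b) = -2 + 1/b
W(t) = 7 - (158 + t)*(-15/8 + t) (W(t) = 7 - (t + 158)*(t + (-2 + 1/8)) = 7 - (158 + t)*(t + (-2 + 1/8)) = 7 - (158 + t)*(t - 15/8) = 7 - (158 + t)*(-15/8 + t))
W(d(-13, 15)) + n(100, -51) = (1213/4 - 1*(-13)**2 - 1249/8*(-13)) + (-2 + sqrt((-51)**2 + 100**2)) = (1213/4 - 1*169 + 16237/8) + (-2 + sqrt(2601 + 10000)) = (1213/4 - 169 + 16237/8) + (-2 + sqrt(12601)) = 17311/8 + (-2 + sqrt(12601)) = 17295/8 + sqrt(12601)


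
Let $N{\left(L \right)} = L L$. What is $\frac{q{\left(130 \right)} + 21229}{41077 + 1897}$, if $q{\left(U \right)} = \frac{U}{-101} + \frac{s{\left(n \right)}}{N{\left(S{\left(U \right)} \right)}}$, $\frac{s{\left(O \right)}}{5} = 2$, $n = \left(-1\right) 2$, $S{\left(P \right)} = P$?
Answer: $\frac{3623358411}{7335232060} \approx 0.49397$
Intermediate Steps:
$n = -2$
$s{\left(O \right)} = 10$ ($s{\left(O \right)} = 5 \cdot 2 = 10$)
$N{\left(L \right)} = L^{2}$
$q{\left(U \right)} = \frac{10}{U^{2}} - \frac{U}{101}$ ($q{\left(U \right)} = \frac{U}{-101} + \frac{10}{U^{2}} = U \left(- \frac{1}{101}\right) + \frac{10}{U^{2}} = - \frac{U}{101} + \frac{10}{U^{2}} = \frac{10}{U^{2}} - \frac{U}{101}$)
$\frac{q{\left(130 \right)} + 21229}{41077 + 1897} = \frac{\left(\frac{10}{16900} - \frac{130}{101}\right) + 21229}{41077 + 1897} = \frac{\left(10 \cdot \frac{1}{16900} - \frac{130}{101}\right) + 21229}{42974} = \left(\left(\frac{1}{1690} - \frac{130}{101}\right) + 21229\right) \frac{1}{42974} = \left(- \frac{219599}{170690} + 21229\right) \frac{1}{42974} = \frac{3623358411}{170690} \cdot \frac{1}{42974} = \frac{3623358411}{7335232060}$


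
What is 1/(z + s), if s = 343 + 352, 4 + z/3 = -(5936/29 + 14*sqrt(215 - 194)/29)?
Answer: 57971/3958957 + 1218*sqrt(21)/3958957 ≈ 0.016053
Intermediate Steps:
z = -18156/29 - 42*sqrt(21)/29 (z = -12 + 3*(-(5936/29 + 14*sqrt(215 - 194)/29)) = -12 + 3*(-(5936/29 + 14*sqrt(21)/29)) = -12 + 3*(-154*(424/319 + sqrt(21)/319)) = -12 + 3*(-5936/29 - 14*sqrt(21)/29) = -12 + (-17808/29 - 42*sqrt(21)/29) = -18156/29 - 42*sqrt(21)/29 ≈ -632.71)
s = 695
1/(z + s) = 1/((-18156/29 - 42*sqrt(21)/29) + 695) = 1/(1999/29 - 42*sqrt(21)/29)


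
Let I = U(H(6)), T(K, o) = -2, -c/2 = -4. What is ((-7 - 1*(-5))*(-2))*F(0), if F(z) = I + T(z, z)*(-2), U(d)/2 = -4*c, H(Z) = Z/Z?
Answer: -240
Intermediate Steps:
c = 8 (c = -2*(-4) = 8)
H(Z) = 1
U(d) = -64 (U(d) = 2*(-4*8) = 2*(-32) = -64)
I = -64
F(z) = -60 (F(z) = -64 - 2*(-2) = -64 + 4 = -60)
((-7 - 1*(-5))*(-2))*F(0) = ((-7 - 1*(-5))*(-2))*(-60) = ((-7 + 5)*(-2))*(-60) = -2*(-2)*(-60) = 4*(-60) = -240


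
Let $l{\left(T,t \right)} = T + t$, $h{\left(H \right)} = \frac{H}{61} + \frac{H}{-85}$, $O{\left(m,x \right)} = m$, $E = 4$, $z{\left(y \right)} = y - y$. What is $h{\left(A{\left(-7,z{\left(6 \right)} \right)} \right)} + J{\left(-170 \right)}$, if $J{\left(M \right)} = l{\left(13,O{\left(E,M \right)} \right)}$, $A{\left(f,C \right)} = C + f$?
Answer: $\frac{87977}{5185} \approx 16.968$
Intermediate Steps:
$z{\left(y \right)} = 0$
$h{\left(H \right)} = \frac{24 H}{5185}$ ($h{\left(H \right)} = H \frac{1}{61} + H \left(- \frac{1}{85}\right) = \frac{H}{61} - \frac{H}{85} = \frac{24 H}{5185}$)
$J{\left(M \right)} = 17$ ($J{\left(M \right)} = 13 + 4 = 17$)
$h{\left(A{\left(-7,z{\left(6 \right)} \right)} \right)} + J{\left(-170 \right)} = \frac{24 \left(0 - 7\right)}{5185} + 17 = \frac{24}{5185} \left(-7\right) + 17 = - \frac{168}{5185} + 17 = \frac{87977}{5185}$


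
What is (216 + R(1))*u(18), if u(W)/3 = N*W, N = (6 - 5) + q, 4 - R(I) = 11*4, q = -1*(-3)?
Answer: 38016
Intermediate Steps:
q = 3
R(I) = -40 (R(I) = 4 - 11*4 = 4 - 1*44 = 4 - 44 = -40)
N = 4 (N = (6 - 5) + 3 = 1 + 3 = 4)
u(W) = 12*W (u(W) = 3*(4*W) = 12*W)
(216 + R(1))*u(18) = (216 - 40)*(12*18) = 176*216 = 38016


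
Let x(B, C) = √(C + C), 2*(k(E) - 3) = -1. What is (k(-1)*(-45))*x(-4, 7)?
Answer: -225*√14/2 ≈ -420.94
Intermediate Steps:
k(E) = 5/2 (k(E) = 3 + (½)*(-1) = 3 - ½ = 5/2)
x(B, C) = √2*√C (x(B, C) = √(2*C) = √2*√C)
(k(-1)*(-45))*x(-4, 7) = ((5/2)*(-45))*(√2*√7) = -225*√14/2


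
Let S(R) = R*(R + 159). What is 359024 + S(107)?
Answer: 387486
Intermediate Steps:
S(R) = R*(159 + R)
359024 + S(107) = 359024 + 107*(159 + 107) = 359024 + 107*266 = 359024 + 28462 = 387486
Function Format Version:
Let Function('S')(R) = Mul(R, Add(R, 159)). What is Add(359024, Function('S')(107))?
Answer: 387486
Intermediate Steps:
Function('S')(R) = Mul(R, Add(159, R))
Add(359024, Function('S')(107)) = Add(359024, Mul(107, Add(159, 107))) = Add(359024, Mul(107, 266)) = Add(359024, 28462) = 387486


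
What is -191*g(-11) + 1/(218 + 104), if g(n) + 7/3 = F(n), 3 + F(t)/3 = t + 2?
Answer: 7072733/966 ≈ 7321.7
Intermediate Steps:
F(t) = -3 + 3*t (F(t) = -9 + 3*(t + 2) = -9 + 3*(2 + t) = -9 + (6 + 3*t) = -3 + 3*t)
g(n) = -16/3 + 3*n (g(n) = -7/3 + (-3 + 3*n) = -16/3 + 3*n)
-191*g(-11) + 1/(218 + 104) = -191*(-16/3 + 3*(-11)) + 1/(218 + 104) = -191*(-16/3 - 33) + 1/322 = -191*(-115/3) + 1/322 = 21965/3 + 1/322 = 7072733/966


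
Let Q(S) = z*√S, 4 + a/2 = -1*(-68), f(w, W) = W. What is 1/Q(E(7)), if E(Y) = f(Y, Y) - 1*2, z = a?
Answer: √5/640 ≈ 0.0034939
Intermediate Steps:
a = 128 (a = -8 + 2*(-1*(-68)) = -8 + 2*68 = -8 + 136 = 128)
z = 128
E(Y) = -2 + Y (E(Y) = Y - 1*2 = Y - 2 = -2 + Y)
Q(S) = 128*√S
1/Q(E(7)) = 1/(128*√(-2 + 7)) = 1/(128*√5) = √5/640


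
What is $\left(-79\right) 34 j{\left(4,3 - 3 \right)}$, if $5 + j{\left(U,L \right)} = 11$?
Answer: $-16116$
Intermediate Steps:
$j{\left(U,L \right)} = 6$ ($j{\left(U,L \right)} = -5 + 11 = 6$)
$\left(-79\right) 34 j{\left(4,3 - 3 \right)} = \left(-79\right) 34 \cdot 6 = \left(-2686\right) 6 = -16116$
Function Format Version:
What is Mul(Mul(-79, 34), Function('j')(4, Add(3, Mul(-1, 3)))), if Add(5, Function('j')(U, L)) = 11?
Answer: -16116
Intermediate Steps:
Function('j')(U, L) = 6 (Function('j')(U, L) = Add(-5, 11) = 6)
Mul(Mul(-79, 34), Function('j')(4, Add(3, Mul(-1, 3)))) = Mul(Mul(-79, 34), 6) = Mul(-2686, 6) = -16116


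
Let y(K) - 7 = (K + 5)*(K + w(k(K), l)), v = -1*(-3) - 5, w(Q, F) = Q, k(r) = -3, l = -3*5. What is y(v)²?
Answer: 64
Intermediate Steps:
l = -15
v = -2 (v = 3 - 5 = -2)
y(K) = 7 + (-3 + K)*(5 + K) (y(K) = 7 + (K + 5)*(K - 3) = 7 + (5 + K)*(-3 + K) = 7 + (-3 + K)*(5 + K))
y(v)² = (-8 + (-2)² + 2*(-2))² = (-8 + 4 - 4)² = (-8)² = 64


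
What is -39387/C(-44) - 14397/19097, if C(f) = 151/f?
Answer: 33093461769/2883647 ≈ 11476.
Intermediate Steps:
-39387/C(-44) - 14397/19097 = -39387/(151/(-44)) - 14397/19097 = -39387/(151*(-1/44)) - 14397*1/19097 = -39387/(-151/44) - 14397/19097 = -39387*(-44/151) - 14397/19097 = 1733028/151 - 14397/19097 = 33093461769/2883647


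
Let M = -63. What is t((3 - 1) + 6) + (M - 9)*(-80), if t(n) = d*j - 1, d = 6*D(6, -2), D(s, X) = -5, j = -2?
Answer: 5819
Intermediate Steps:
d = -30 (d = 6*(-5) = -30)
t(n) = 59 (t(n) = -30*(-2) - 1 = 60 - 1 = 59)
t((3 - 1) + 6) + (M - 9)*(-80) = 59 + (-63 - 9)*(-80) = 59 - 72*(-80) = 59 + 5760 = 5819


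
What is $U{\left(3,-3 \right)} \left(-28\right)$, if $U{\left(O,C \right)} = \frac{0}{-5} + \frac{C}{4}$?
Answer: $21$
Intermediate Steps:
$U{\left(O,C \right)} = \frac{C}{4}$ ($U{\left(O,C \right)} = 0 \left(- \frac{1}{5}\right) + C \frac{1}{4} = 0 + \frac{C}{4} = \frac{C}{4}$)
$U{\left(3,-3 \right)} \left(-28\right) = \frac{1}{4} \left(-3\right) \left(-28\right) = \left(- \frac{3}{4}\right) \left(-28\right) = 21$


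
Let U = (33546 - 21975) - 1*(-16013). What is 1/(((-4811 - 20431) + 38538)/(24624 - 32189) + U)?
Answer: 7565/208659664 ≈ 3.6255e-5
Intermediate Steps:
U = 27584 (U = 11571 + 16013 = 27584)
1/(((-4811 - 20431) + 38538)/(24624 - 32189) + U) = 1/(((-4811 - 20431) + 38538)/(24624 - 32189) + 27584) = 1/((-25242 + 38538)/(-7565) + 27584) = 1/(13296*(-1/7565) + 27584) = 1/(-13296/7565 + 27584) = 1/(208659664/7565) = 7565/208659664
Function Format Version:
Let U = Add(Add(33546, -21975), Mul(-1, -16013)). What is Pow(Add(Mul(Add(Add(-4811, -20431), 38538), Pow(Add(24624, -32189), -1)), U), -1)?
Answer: Rational(7565, 208659664) ≈ 3.6255e-5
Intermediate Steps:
U = 27584 (U = Add(11571, 16013) = 27584)
Pow(Add(Mul(Add(Add(-4811, -20431), 38538), Pow(Add(24624, -32189), -1)), U), -1) = Pow(Add(Mul(Add(Add(-4811, -20431), 38538), Pow(Add(24624, -32189), -1)), 27584), -1) = Pow(Add(Mul(Add(-25242, 38538), Pow(-7565, -1)), 27584), -1) = Pow(Add(Mul(13296, Rational(-1, 7565)), 27584), -1) = Pow(Add(Rational(-13296, 7565), 27584), -1) = Pow(Rational(208659664, 7565), -1) = Rational(7565, 208659664)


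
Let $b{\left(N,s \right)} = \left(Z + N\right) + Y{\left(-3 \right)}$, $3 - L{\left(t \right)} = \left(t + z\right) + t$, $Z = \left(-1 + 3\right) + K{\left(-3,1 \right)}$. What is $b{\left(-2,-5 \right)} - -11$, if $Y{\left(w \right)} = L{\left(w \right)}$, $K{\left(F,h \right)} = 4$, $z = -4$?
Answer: $28$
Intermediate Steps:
$Z = 6$ ($Z = \left(-1 + 3\right) + 4 = 2 + 4 = 6$)
$L{\left(t \right)} = 7 - 2 t$ ($L{\left(t \right)} = 3 - \left(\left(t - 4\right) + t\right) = 3 - \left(\left(-4 + t\right) + t\right) = 3 - \left(-4 + 2 t\right) = 7 - 2 t$)
$Y{\left(w \right)} = 7 - 2 w$
$b{\left(N,s \right)} = 19 + N$ ($b{\left(N,s \right)} = \left(6 + N\right) + \left(7 - -6\right) = \left(6 + N\right) + \left(7 + 6\right) = \left(6 + N\right) + 13 = 19 + N$)
$b{\left(-2,-5 \right)} - -11 = \left(19 - 2\right) - -11 = 17 + 11 = 28$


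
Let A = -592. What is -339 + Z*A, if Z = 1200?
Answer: -710739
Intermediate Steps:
-339 + Z*A = -339 + 1200*(-592) = -339 - 710400 = -710739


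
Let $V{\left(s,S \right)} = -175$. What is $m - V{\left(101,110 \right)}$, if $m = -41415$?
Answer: $-41240$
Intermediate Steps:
$m - V{\left(101,110 \right)} = -41415 - -175 = -41415 + 175 = -41240$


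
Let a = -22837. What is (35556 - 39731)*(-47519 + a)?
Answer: 293736300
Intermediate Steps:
(35556 - 39731)*(-47519 + a) = (35556 - 39731)*(-47519 - 22837) = -4175*(-70356) = 293736300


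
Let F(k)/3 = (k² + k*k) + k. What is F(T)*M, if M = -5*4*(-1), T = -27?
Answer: 85860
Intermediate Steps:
F(k) = 3*k + 6*k² (F(k) = 3*((k² + k*k) + k) = 3*((k² + k²) + k) = 3*(2*k² + k) = 3*(k + 2*k²) = 3*k + 6*k²)
M = 20 (M = -20*(-1) = 20)
F(T)*M = (3*(-27)*(1 + 2*(-27)))*20 = (3*(-27)*(1 - 54))*20 = (3*(-27)*(-53))*20 = 4293*20 = 85860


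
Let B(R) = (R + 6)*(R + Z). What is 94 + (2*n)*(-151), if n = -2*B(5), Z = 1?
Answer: 39958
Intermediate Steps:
B(R) = (1 + R)*(6 + R) (B(R) = (R + 6)*(R + 1) = (6 + R)*(1 + R) = (1 + R)*(6 + R))
n = -132 (n = -2*(6 + 5² + 7*5) = -2*(6 + 25 + 35) = -2*66 = -132)
94 + (2*n)*(-151) = 94 + (2*(-132))*(-151) = 94 - 264*(-151) = 94 + 39864 = 39958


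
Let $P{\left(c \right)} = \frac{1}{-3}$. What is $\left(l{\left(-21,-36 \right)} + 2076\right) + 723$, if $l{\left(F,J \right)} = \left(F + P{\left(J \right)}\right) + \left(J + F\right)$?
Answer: $\frac{8162}{3} \approx 2720.7$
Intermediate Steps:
$P{\left(c \right)} = - \frac{1}{3}$
$l{\left(F,J \right)} = - \frac{1}{3} + J + 2 F$ ($l{\left(F,J \right)} = \left(F - \frac{1}{3}\right) + \left(J + F\right) = \left(- \frac{1}{3} + F\right) + \left(F + J\right) = - \frac{1}{3} + J + 2 F$)
$\left(l{\left(-21,-36 \right)} + 2076\right) + 723 = \left(\left(- \frac{1}{3} - 36 + 2 \left(-21\right)\right) + 2076\right) + 723 = \left(\left(- \frac{1}{3} - 36 - 42\right) + 2076\right) + 723 = \left(- \frac{235}{3} + 2076\right) + 723 = \frac{5993}{3} + 723 = \frac{8162}{3}$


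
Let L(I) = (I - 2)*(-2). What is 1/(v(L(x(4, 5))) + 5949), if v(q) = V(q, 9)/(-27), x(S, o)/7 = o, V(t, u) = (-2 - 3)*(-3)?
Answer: 9/53536 ≈ 0.00016811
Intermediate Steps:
V(t, u) = 15 (V(t, u) = -5*(-3) = 15)
x(S, o) = 7*o
L(I) = 4 - 2*I (L(I) = (-2 + I)*(-2) = 4 - 2*I)
v(q) = -5/9 (v(q) = 15/(-27) = 15*(-1/27) = -5/9)
1/(v(L(x(4, 5))) + 5949) = 1/(-5/9 + 5949) = 1/(53536/9) = 9/53536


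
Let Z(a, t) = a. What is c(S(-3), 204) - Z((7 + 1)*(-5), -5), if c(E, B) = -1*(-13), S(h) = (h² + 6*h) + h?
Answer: 53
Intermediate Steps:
S(h) = h² + 7*h
c(E, B) = 13
c(S(-3), 204) - Z((7 + 1)*(-5), -5) = 13 - (7 + 1)*(-5) = 13 - 8*(-5) = 13 - 1*(-40) = 13 + 40 = 53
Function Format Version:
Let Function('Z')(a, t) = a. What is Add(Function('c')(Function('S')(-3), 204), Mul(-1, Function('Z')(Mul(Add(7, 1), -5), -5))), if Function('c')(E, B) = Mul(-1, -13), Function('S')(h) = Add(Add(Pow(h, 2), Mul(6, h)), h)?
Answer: 53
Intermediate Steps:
Function('S')(h) = Add(Pow(h, 2), Mul(7, h))
Function('c')(E, B) = 13
Add(Function('c')(Function('S')(-3), 204), Mul(-1, Function('Z')(Mul(Add(7, 1), -5), -5))) = Add(13, Mul(-1, Mul(Add(7, 1), -5))) = Add(13, Mul(-1, Mul(8, -5))) = Add(13, Mul(-1, -40)) = Add(13, 40) = 53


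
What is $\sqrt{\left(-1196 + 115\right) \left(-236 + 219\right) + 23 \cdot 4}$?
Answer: $\sqrt{18469} \approx 135.9$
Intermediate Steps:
$\sqrt{\left(-1196 + 115\right) \left(-236 + 219\right) + 23 \cdot 4} = \sqrt{\left(-1081\right) \left(-17\right) + 92} = \sqrt{18377 + 92} = \sqrt{18469}$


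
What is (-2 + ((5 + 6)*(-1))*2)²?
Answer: 576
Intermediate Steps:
(-2 + ((5 + 6)*(-1))*2)² = (-2 + (11*(-1))*2)² = (-2 - 11*2)² = (-2 - 22)² = (-24)² = 576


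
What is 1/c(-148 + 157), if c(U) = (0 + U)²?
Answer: 1/81 ≈ 0.012346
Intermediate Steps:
c(U) = U²
1/c(-148 + 157) = 1/((-148 + 157)²) = 1/(9²) = 1/81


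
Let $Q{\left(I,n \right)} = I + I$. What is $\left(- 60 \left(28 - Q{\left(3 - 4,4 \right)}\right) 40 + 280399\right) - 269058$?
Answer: $-60659$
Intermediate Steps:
$Q{\left(I,n \right)} = 2 I$
$\left(- 60 \left(28 - Q{\left(3 - 4,4 \right)}\right) 40 + 280399\right) - 269058 = \left(- 60 \left(28 - 2 \left(3 - 4\right)\right) 40 + 280399\right) - 269058 = \left(- 60 \left(28 - 2 \left(-1\right)\right) 40 + 280399\right) - 269058 = \left(- 60 \left(28 - -2\right) 40 + 280399\right) - 269058 = \left(- 60 \left(28 + 2\right) 40 + 280399\right) - 269058 = \left(\left(-60\right) 30 \cdot 40 + 280399\right) - 269058 = \left(\left(-1800\right) 40 + 280399\right) - 269058 = \left(-72000 + 280399\right) - 269058 = 208399 - 269058 = -60659$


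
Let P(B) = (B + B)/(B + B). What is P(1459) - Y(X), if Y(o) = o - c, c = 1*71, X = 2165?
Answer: -2093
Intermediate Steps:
c = 71
P(B) = 1 (P(B) = (2*B)/((2*B)) = (2*B)*(1/(2*B)) = 1)
Y(o) = -71 + o (Y(o) = o - 1*71 = o - 71 = -71 + o)
P(1459) - Y(X) = 1 - (-71 + 2165) = 1 - 1*2094 = 1 - 2094 = -2093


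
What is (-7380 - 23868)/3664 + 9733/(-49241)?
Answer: -98396530/11276189 ≈ -8.7260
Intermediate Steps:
(-7380 - 23868)/3664 + 9733/(-49241) = -31248*1/3664 + 9733*(-1/49241) = -1953/229 - 9733/49241 = -98396530/11276189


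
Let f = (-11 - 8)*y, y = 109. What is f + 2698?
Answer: 627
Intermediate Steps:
f = -2071 (f = (-11 - 8)*109 = -19*109 = -2071)
f + 2698 = -2071 + 2698 = 627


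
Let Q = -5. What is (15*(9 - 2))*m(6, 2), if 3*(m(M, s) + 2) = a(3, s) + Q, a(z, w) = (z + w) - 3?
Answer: -315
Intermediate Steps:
a(z, w) = -3 + w + z (a(z, w) = (w + z) - 3 = -3 + w + z)
m(M, s) = -11/3 + s/3 (m(M, s) = -2 + ((-3 + s + 3) - 5)/3 = -2 + (s - 5)/3 = -2 + (-5 + s)/3 = -2 + (-5/3 + s/3) = -11/3 + s/3)
(15*(9 - 2))*m(6, 2) = (15*(9 - 2))*(-11/3 + (⅓)*2) = (15*7)*(-11/3 + ⅔) = 105*(-3) = -315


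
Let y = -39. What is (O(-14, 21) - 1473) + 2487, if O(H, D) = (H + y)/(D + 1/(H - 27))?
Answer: 869867/860 ≈ 1011.5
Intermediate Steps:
O(H, D) = (-39 + H)/(D + 1/(-27 + H)) (O(H, D) = (H - 39)/(D + 1/(H - 27)) = (-39 + H)/(D + 1/(-27 + H)))
(O(-14, 21) - 1473) + 2487 = ((1053 + (-14)² - 66*(-14))/(1 - 27*21 + 21*(-14)) - 1473) + 2487 = ((1053 + 196 + 924)/(1 - 567 - 294) - 1473) + 2487 = (2173/(-860) - 1473) + 2487 = (-1/860*2173 - 1473) + 2487 = (-2173/860 - 1473) + 2487 = -1268953/860 + 2487 = 869867/860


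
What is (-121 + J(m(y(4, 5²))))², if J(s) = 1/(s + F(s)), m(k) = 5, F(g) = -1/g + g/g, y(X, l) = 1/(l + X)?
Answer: 12278016/841 ≈ 14599.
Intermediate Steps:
y(X, l) = 1/(X + l)
F(g) = 1 - 1/g (F(g) = -1/g + 1 = 1 - 1/g)
J(s) = 1/(s + (-1 + s)/s)
(-121 + J(m(y(4, 5²))))² = (-121 + 5/(-1 + 5 + 5²))² = (-121 + 5/(-1 + 5 + 25))² = (-121 + 5/29)² = (-3504/29)² = 12278016/841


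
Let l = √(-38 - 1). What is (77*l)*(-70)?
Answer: -5390*I*√39 ≈ -33661.0*I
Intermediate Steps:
l = I*√39 (l = √(-39) = I*√39 ≈ 6.245*I)
(77*l)*(-70) = (77*(I*√39))*(-70) = (77*I*√39)*(-70) = -5390*I*√39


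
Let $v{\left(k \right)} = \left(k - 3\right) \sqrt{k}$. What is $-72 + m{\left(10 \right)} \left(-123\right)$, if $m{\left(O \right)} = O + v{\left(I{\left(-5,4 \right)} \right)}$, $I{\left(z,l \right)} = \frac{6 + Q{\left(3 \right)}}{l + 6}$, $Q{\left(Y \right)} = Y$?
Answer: $-1302 + \frac{7749 \sqrt{10}}{100} \approx -1057.0$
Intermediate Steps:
$I{\left(z,l \right)} = \frac{9}{6 + l}$ ($I{\left(z,l \right)} = \frac{6 + 3}{l + 6} = \frac{9}{6 + l}$)
$v{\left(k \right)} = \sqrt{k} \left(-3 + k\right)$ ($v{\left(k \right)} = \left(k - 3\right) \sqrt{k} = \left(-3 + k\right) \sqrt{k} = \sqrt{k} \left(-3 + k\right)$)
$m{\left(O \right)} = O - \frac{63 \sqrt{10}}{100}$ ($m{\left(O \right)} = O + \sqrt{\frac{9}{6 + 4}} \left(-3 + \frac{9}{6 + 4}\right) = O + \sqrt{\frac{9}{10}} \left(-3 + \frac{9}{10}\right) = O + \frac{3 \sqrt{10}}{10} \left(- \frac{21}{10}\right) = O - \frac{63 \sqrt{10}}{100}$)
$-72 + m{\left(10 \right)} \left(-123\right) = -72 + \left(10 - \frac{63 \sqrt{10}}{100}\right) \left(-123\right) = -72 - \left(1230 - \frac{7749 \sqrt{10}}{100}\right) = -1302 + \frac{7749 \sqrt{10}}{100}$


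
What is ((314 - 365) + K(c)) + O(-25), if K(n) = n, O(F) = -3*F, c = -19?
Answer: 5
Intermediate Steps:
((314 - 365) + K(c)) + O(-25) = ((314 - 365) - 19) - 3*(-25) = (-51 - 19) + 75 = -70 + 75 = 5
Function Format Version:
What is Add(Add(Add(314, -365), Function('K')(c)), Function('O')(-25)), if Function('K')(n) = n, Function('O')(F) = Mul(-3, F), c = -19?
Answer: 5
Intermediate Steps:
Add(Add(Add(314, -365), Function('K')(c)), Function('O')(-25)) = Add(Add(Add(314, -365), -19), Mul(-3, -25)) = Add(Add(-51, -19), 75) = Add(-70, 75) = 5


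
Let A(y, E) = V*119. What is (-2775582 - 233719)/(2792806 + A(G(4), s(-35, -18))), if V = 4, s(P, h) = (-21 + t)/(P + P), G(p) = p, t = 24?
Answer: -3009301/2793282 ≈ -1.0773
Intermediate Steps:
s(P, h) = 3/(2*P) (s(P, h) = (-21 + 24)/(P + P) = 3/((2*P)) = 3*(1/(2*P)) = 3/(2*P))
A(y, E) = 476 (A(y, E) = 4*119 = 476)
(-2775582 - 233719)/(2792806 + A(G(4), s(-35, -18))) = (-2775582 - 233719)/(2792806 + 476) = -3009301/2793282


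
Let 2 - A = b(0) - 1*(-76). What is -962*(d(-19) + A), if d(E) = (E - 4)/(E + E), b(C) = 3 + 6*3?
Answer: 1725347/19 ≈ 90808.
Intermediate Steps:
b(C) = 21 (b(C) = 3 + 18 = 21)
A = -95 (A = 2 - (21 - 1*(-76)) = 2 - (21 + 76) = 2 - 1*97 = 2 - 97 = -95)
d(E) = (-4 + E)/(2*E) (d(E) = (-4 + E)/((2*E)) = (-4 + E)*(1/(2*E)) = (-4 + E)/(2*E))
-962*(d(-19) + A) = -962*((½)*(-4 - 19)/(-19) - 95) = -962*((½)*(-1/19)*(-23) - 95) = -962*(23/38 - 95) = -962*(-3587/38) = 1725347/19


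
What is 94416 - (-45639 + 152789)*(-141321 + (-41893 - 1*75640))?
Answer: 27736300516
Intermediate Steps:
94416 - (-45639 + 152789)*(-141321 + (-41893 - 1*75640)) = 94416 - 107150*(-141321 + (-41893 - 75640)) = 94416 - 107150*(-141321 - 117533) = 94416 - 107150*(-258854) = 94416 - 1*(-27736206100) = 94416 + 27736206100 = 27736300516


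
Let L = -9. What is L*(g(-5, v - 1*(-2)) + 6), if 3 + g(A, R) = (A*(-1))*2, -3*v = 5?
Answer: -117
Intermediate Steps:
v = -5/3 (v = -⅓*5 = -5/3 ≈ -1.6667)
g(A, R) = -3 - 2*A (g(A, R) = -3 + (A*(-1))*2 = -3 - A*2 = -3 - 2*A)
L*(g(-5, v - 1*(-2)) + 6) = -9*((-3 - 2*(-5)) + 6) = -9*((-3 + 10) + 6) = -9*(7 + 6) = -9*13 = -117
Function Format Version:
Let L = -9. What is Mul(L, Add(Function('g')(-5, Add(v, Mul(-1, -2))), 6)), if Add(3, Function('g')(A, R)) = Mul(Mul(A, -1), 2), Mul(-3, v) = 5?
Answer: -117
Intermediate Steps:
v = Rational(-5, 3) (v = Mul(Rational(-1, 3), 5) = Rational(-5, 3) ≈ -1.6667)
Function('g')(A, R) = Add(-3, Mul(-2, A)) (Function('g')(A, R) = Add(-3, Mul(Mul(A, -1), 2)) = Add(-3, Mul(Mul(-1, A), 2)) = Add(-3, Mul(-2, A)))
Mul(L, Add(Function('g')(-5, Add(v, Mul(-1, -2))), 6)) = Mul(-9, Add(Add(-3, Mul(-2, -5)), 6)) = Mul(-9, Add(Add(-3, 10), 6)) = Mul(-9, Add(7, 6)) = Mul(-9, 13) = -117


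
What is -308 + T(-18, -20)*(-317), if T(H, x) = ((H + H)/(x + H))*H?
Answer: 96856/19 ≈ 5097.7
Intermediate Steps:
T(H, x) = 2*H**2/(H + x) (T(H, x) = ((2*H)/(H + x))*H = (2*H/(H + x))*H = 2*H**2/(H + x))
-308 + T(-18, -20)*(-317) = -308 + (2*(-18)**2/(-18 - 20))*(-317) = -308 + (2*324/(-38))*(-317) = -308 + (2*324*(-1/38))*(-317) = -308 - 324/19*(-317) = -308 + 102708/19 = 96856/19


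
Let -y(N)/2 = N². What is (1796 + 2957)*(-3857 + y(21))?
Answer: -22524467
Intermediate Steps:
y(N) = -2*N²
(1796 + 2957)*(-3857 + y(21)) = (1796 + 2957)*(-3857 - 2*21²) = 4753*(-3857 - 2*441) = 4753*(-3857 - 882) = 4753*(-4739) = -22524467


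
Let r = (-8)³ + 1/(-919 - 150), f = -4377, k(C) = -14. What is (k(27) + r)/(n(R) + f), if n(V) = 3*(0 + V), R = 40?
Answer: 562295/4550733 ≈ 0.12356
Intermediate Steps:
n(V) = 3*V
r = -547329/1069 (r = -512 + 1/(-1069) = -512 - 1/1069 = -547329/1069 ≈ -512.00)
(k(27) + r)/(n(R) + f) = (-14 - 547329/1069)/(3*40 - 4377) = -562295/(1069*(120 - 4377)) = -562295/1069/(-4257) = -562295/1069*(-1/4257) = 562295/4550733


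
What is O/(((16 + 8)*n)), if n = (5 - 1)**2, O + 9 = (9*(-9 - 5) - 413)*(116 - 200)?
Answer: 15089/128 ≈ 117.88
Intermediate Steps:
O = 45267 (O = -9 + (9*(-9 - 5) - 413)*(116 - 200) = -9 + (9*(-14) - 413)*(-84) = -9 + (-126 - 413)*(-84) = -9 - 539*(-84) = -9 + 45276 = 45267)
n = 16 (n = 4**2 = 16)
O/(((16 + 8)*n)) = 45267/(((16 + 8)*16)) = 45267/((24*16)) = 45267/384 = 45267*(1/384) = 15089/128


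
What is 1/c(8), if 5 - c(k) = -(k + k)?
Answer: 1/21 ≈ 0.047619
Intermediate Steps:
c(k) = 5 + 2*k (c(k) = 5 - (-1)*(k + k) = 5 - (-1)*2*k = 5 - (-2)*k = 5 + 2*k)
1/c(8) = 1/(5 + 2*8) = 1/(5 + 16) = 1/21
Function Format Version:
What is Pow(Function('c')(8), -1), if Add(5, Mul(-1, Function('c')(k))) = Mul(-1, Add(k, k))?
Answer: Rational(1, 21) ≈ 0.047619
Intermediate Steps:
Function('c')(k) = Add(5, Mul(2, k)) (Function('c')(k) = Add(5, Mul(-1, Mul(-1, Add(k, k)))) = Add(5, Mul(-1, Mul(-1, Mul(2, k)))) = Add(5, Mul(-1, Mul(-2, k))) = Add(5, Mul(2, k)))
Pow(Function('c')(8), -1) = Pow(Add(5, Mul(2, 8)), -1) = Pow(Add(5, 16), -1) = Pow(21, -1) = Rational(1, 21)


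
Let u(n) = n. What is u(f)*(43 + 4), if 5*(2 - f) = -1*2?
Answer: 564/5 ≈ 112.80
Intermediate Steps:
f = 12/5 (f = 2 - (-1)*2/5 = 2 - 1/5*(-2) = 2 + 2/5 = 12/5 ≈ 2.4000)
u(f)*(43 + 4) = 12*(43 + 4)/5 = (12/5)*47 = 564/5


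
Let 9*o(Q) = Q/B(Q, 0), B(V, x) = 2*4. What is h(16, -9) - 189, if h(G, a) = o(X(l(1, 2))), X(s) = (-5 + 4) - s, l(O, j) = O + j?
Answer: -3403/18 ≈ -189.06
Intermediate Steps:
B(V, x) = 8
X(s) = -1 - s
o(Q) = Q/72 (o(Q) = (Q/8)/9 = Q/72)
h(G, a) = -1/18 (h(G, a) = (-1 - (1 + 2))/72 = (-1 - 1*3)/72 = (-1 - 3)/72 = (1/72)*(-4) = -1/18)
h(16, -9) - 189 = -1/18 - 189 = -3403/18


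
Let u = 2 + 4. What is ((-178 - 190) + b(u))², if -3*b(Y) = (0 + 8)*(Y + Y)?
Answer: 160000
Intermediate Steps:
u = 6
b(Y) = -16*Y/3 (b(Y) = -(0 + 8)*(Y + Y)/3 = -8*2*Y/3 = -16*Y/3)
((-178 - 190) + b(u))² = ((-178 - 190) - 16/3*6)² = (-368 - 32)² = (-400)² = 160000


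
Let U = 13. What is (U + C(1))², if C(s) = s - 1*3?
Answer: 121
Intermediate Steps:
C(s) = -3 + s (C(s) = s - 3 = -3 + s)
(U + C(1))² = (13 + (-3 + 1))² = (13 - 2)² = 11² = 121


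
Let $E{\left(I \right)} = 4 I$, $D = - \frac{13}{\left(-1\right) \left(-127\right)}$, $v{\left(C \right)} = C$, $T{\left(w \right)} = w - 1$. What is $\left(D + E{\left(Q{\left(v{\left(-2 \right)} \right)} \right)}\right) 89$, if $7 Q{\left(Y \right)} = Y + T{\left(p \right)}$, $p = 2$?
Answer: $- \frac{53311}{889} \approx -59.967$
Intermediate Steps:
$T{\left(w \right)} = -1 + w$ ($T{\left(w \right)} = w - 1 = -1 + w$)
$Q{\left(Y \right)} = \frac{1}{7} + \frac{Y}{7}$ ($Q{\left(Y \right)} = \frac{Y + \left(-1 + 2\right)}{7} = \frac{Y + 1}{7} = \frac{1 + Y}{7} = \frac{1}{7} + \frac{Y}{7}$)
$D = - \frac{13}{127} \approx -0.10236$
$\left(D + E{\left(Q{\left(v{\left(-2 \right)} \right)} \right)}\right) 89 = \left(- \frac{13}{127} + 4 \left(\frac{1}{7} + \frac{1}{7} \left(-2\right)\right)\right) 89 = \left(- \frac{13}{127} + 4 \left(\frac{1}{7} - \frac{2}{7}\right)\right) 89 = \left(- \frac{13}{127} + 4 \left(- \frac{1}{7}\right)\right) 89 = \left(- \frac{13}{127} - \frac{4}{7}\right) 89 = \left(- \frac{599}{889}\right) 89 = - \frac{53311}{889}$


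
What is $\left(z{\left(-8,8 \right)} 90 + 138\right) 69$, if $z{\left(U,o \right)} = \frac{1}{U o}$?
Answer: $\frac{301599}{32} \approx 9425.0$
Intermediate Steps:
$z{\left(U,o \right)} = \frac{1}{U o}$
$\left(z{\left(-8,8 \right)} 90 + 138\right) 69 = \left(\frac{1}{\left(-8\right) 8} \cdot 90 + 138\right) 69 = \left(\left(- \frac{1}{8}\right) \frac{1}{8} \cdot 90 + 138\right) 69 = \left(\left(- \frac{1}{64}\right) 90 + 138\right) 69 = \left(- \frac{45}{32} + 138\right) 69 = \frac{4371}{32} \cdot 69 = \frac{301599}{32}$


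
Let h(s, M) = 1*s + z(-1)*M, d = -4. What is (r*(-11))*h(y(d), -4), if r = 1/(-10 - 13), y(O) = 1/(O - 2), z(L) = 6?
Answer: -1595/138 ≈ -11.558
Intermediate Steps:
y(O) = 1/(-2 + O)
h(s, M) = s + 6*M (h(s, M) = 1*s + 6*M = s + 6*M)
r = -1/23 (r = 1/(-23) = -1/23 ≈ -0.043478)
(r*(-11))*h(y(d), -4) = (-1/23*(-11))*(1/(-2 - 4) + 6*(-4)) = 11*(1/(-6) - 24)/23 = 11*(-⅙ - 24)/23 = (11/23)*(-145/6) = -1595/138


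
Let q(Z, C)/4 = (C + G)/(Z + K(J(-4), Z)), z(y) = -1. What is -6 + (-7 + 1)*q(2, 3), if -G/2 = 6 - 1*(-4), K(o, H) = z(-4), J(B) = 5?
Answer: 402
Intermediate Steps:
K(o, H) = -1
G = -20 (G = -2*(6 - 1*(-4)) = -2*(6 + 4) = -2*10 = -20)
q(Z, C) = 4*(-20 + C)/(-1 + Z) (q(Z, C) = 4*((C - 20)/(Z - 1)) = 4*((-20 + C)/(-1 + Z)) = 4*(-20 + C)/(-1 + Z))
-6 + (-7 + 1)*q(2, 3) = -6 + (-7 + 1)*(4*(-20 + 3)/(-1 + 2)) = -6 - 24*(-17)/1 = -6 - 24*(-17) = -6 - 6*(-68) = -6 + 408 = 402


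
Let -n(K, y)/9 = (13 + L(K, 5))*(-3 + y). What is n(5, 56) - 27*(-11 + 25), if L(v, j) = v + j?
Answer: -11349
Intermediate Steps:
L(v, j) = j + v
n(K, y) = -9*(-3 + y)*(18 + K) (n(K, y) = -9*(13 + (5 + K))*(-3 + y) = -9*(18 + K)*(-3 + y) = -9*(-3 + y)*(18 + K))
n(5, 56) - 27*(-11 + 25) = (486 - 162*56 + 27*5 - 9*5*56) - 27*(-11 + 25) = (486 - 9072 + 135 - 2520) - 27*14 = -10971 - 378 = -11349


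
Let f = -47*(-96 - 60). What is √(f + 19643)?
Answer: 5*√1079 ≈ 164.24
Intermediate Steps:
f = 7332 (f = -47*(-156) = 7332)
√(f + 19643) = √(7332 + 19643) = √26975 = 5*√1079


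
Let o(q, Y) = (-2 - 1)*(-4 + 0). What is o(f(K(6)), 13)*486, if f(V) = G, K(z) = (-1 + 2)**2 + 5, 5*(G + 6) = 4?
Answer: 5832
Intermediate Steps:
G = -26/5 (G = -6 + (1/5)*4 = -6 + 4/5 = -26/5 ≈ -5.2000)
K(z) = 6 (K(z) = 1**2 + 5 = 1 + 5 = 6)
f(V) = -26/5
o(q, Y) = 12 (o(q, Y) = -3*(-4) = 12)
o(f(K(6)), 13)*486 = 12*486 = 5832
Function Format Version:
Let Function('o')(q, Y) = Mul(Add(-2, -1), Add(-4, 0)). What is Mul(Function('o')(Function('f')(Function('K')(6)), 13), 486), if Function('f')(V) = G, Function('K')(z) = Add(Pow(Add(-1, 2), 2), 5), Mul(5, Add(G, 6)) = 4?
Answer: 5832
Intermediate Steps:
G = Rational(-26, 5) (G = Add(-6, Mul(Rational(1, 5), 4)) = Add(-6, Rational(4, 5)) = Rational(-26, 5) ≈ -5.2000)
Function('K')(z) = 6 (Function('K')(z) = Add(Pow(1, 2), 5) = Add(1, 5) = 6)
Function('f')(V) = Rational(-26, 5)
Function('o')(q, Y) = 12 (Function('o')(q, Y) = Mul(-3, -4) = 12)
Mul(Function('o')(Function('f')(Function('K')(6)), 13), 486) = Mul(12, 486) = 5832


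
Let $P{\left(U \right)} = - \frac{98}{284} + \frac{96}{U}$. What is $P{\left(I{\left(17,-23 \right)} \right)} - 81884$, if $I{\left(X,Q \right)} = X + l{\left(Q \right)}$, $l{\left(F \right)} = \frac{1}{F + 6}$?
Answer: $- \frac{34880317}{426} \approx -81879.0$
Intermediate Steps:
$l{\left(F \right)} = \frac{1}{6 + F}$
$I{\left(X,Q \right)} = X + \frac{1}{6 + Q}$
$P{\left(U \right)} = - \frac{49}{142} + \frac{96}{U}$ ($P{\left(U \right)} = \left(-98\right) \frac{1}{284} + \frac{96}{U} = - \frac{49}{142} + \frac{96}{U}$)
$P{\left(I{\left(17,-23 \right)} \right)} - 81884 = \left(- \frac{49}{142} + \frac{96}{\frac{1}{6 - 23} \left(1 + 17 \left(6 - 23\right)\right)}\right) - 81884 = \left(- \frac{49}{142} + \frac{96}{\frac{1}{-17} \left(1 + 17 \left(-17\right)\right)}\right) - 81884 = \left(- \frac{49}{142} + \frac{96}{\left(- \frac{1}{17}\right) \left(1 - 289\right)}\right) - 81884 = \left(- \frac{49}{142} + \frac{96}{\left(- \frac{1}{17}\right) \left(-288\right)}\right) - 81884 = \left(- \frac{49}{142} + \frac{96}{\frac{288}{17}}\right) - 81884 = \left(- \frac{49}{142} + 96 \cdot \frac{17}{288}\right) - 81884 = \left(- \frac{49}{142} + \frac{17}{3}\right) - 81884 = \frac{2267}{426} - 81884 = - \frac{34880317}{426}$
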